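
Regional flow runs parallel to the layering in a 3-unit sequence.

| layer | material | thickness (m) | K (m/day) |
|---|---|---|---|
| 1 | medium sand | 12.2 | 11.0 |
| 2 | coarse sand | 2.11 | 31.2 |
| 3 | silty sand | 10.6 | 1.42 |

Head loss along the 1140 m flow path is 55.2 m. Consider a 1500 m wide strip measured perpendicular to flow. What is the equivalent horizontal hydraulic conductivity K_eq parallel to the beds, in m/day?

Flow is parallel to layering, so each bed carries its own Darcy discharge and the transmissivities add.
Σ(K_i·b_i) = 11.0×12.2 + 31.2×2.11 + 1.42×10.6 = 215.1 m²/day.
Total thickness b = 24.91 m, so K_eq = Σ(K_i·b_i)/b = 8.634 m/day.

8.63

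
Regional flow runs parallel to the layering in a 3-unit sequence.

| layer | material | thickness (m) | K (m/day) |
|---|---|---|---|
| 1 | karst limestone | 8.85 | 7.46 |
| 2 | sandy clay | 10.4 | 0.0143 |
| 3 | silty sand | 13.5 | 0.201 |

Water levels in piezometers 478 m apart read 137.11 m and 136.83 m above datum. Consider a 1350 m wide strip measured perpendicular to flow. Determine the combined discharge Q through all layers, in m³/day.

Flow is parallel to layering, so each bed carries its own Darcy discharge and the transmissivities add.
Σ(K_i·b_i) = 7.46×8.85 + 0.0143×10.4 + 0.201×13.5 = 68.88 m²/day.
Hydraulic gradient i = (137.11 − 136.83) / 478 = 0.28 / 478 = 0.0005858.
Q = Σ(K_i·b_i) · W · i = 68.88 × 1350 × 0.0005858 = 54.47 m³/day.

54.5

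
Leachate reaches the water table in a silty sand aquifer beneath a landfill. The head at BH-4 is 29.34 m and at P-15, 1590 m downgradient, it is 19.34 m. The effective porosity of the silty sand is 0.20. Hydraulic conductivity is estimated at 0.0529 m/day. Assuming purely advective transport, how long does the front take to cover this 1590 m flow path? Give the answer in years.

2620

Hydraulic gradient i = (29.34 − 19.34) / 1590 = 10 / 1590 = 0.006289.
Darcy flux q = K · i = 0.05290 × 0.006289 = 0.0003327 m/day.
Seepage velocity v = q / n_e = 0.0003327 / 0.20 = 0.001664 m/day.
Travel time t = L / v = 1590 / 0.001664 = 9.558e+05 days = 2617 years.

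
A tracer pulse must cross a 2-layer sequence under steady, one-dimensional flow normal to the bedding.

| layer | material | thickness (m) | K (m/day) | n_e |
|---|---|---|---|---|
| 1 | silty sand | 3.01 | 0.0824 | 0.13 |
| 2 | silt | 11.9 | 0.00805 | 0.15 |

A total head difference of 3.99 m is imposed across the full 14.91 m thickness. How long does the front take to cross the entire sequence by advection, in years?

With flow normal to the layers, continuity requires the same specific discharge q through every layer.
Σ(b_i/K_i) = 3.01/0.0824 + 11.9/0.00805 = 1515 d.
q = Δh / Σ(b_i/K_i) = 3.99 / 1515 = 0.002634 m/day.
In each layer the seepage velocity is v_i = q/n_i, so the layer transit time is t_i = b_i·n_i / q:
  layer 1 (silty sand): t_1 = 3.01 × 0.13 / 0.002634 = 148.6 d
  layer 2 (silt): t_2 = 11.9 × 0.15 / 0.002634 = 677.7 d
Total t = Σ t_i = 826.2 days = 2.262 years.

2.26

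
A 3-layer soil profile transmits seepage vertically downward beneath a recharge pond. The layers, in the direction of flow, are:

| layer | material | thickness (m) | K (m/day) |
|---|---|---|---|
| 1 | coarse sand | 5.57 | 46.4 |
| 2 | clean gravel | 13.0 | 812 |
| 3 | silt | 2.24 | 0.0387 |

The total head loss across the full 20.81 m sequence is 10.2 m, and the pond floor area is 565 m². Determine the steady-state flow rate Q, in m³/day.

99.3

Flow is perpendicular to layering, so the layers act in series and the equivalent K is the thickness-weighted harmonic mean.
Total thickness L = 5.57 + 13.0 + 2.24 = 20.81 m.
Σ(b_i/K_i) = 5.57/46.4 + 13.0/812 + 2.24/0.0387 = 58.02 d.
K_eq = L / Σ(b_i/K_i) = 20.81 / 58.02 = 0.3587 m/day.
Q = K_eq · A · (Δh/L) = 0.3587 × 565 × (10.2/20.81) = 99.33 m³/day.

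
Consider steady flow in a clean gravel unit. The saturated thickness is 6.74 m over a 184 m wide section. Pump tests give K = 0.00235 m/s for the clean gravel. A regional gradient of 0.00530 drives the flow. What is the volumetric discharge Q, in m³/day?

Convert K: 0.00235 m/s × 86400 = 203.0 m/day.
Cross-sectional area A = 184 × 6.74 = 1240 m².
Hydraulic gradient i = 0.00530.
Darcy's law: Q = K · A · i = 203.0 × 1240 × 0.005300 = 1335 m³/day.

1330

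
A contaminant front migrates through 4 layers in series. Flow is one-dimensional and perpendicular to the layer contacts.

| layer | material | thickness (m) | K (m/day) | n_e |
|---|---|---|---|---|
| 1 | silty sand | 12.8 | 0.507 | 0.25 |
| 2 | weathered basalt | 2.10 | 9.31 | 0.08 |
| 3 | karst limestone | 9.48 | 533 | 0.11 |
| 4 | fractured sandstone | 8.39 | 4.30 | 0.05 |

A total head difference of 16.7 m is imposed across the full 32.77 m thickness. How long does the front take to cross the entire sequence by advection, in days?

7.94

With flow normal to the layers, continuity requires the same specific discharge q through every layer.
Σ(b_i/K_i) = 12.8/0.507 + 2.10/9.31 + 9.48/533 + 8.39/4.30 = 27.44 d.
q = Δh / Σ(b_i/K_i) = 16.7 / 27.44 = 0.6086 m/day.
In each layer the seepage velocity is v_i = q/n_i, so the layer transit time is t_i = b_i·n_i / q:
  layer 1 (silty sand): t_1 = 12.8 × 0.25 / 0.6086 = 5.258 d
  layer 2 (weathered basalt): t_2 = 2.10 × 0.08 / 0.6086 = 0.2761 d
  layer 3 (karst limestone): t_3 = 9.48 × 0.11 / 0.6086 = 1.714 d
  layer 4 (fractured sandstone): t_4 = 8.39 × 0.05 / 0.6086 = 0.6893 d
Total t = Σ t_i = 7.937 days.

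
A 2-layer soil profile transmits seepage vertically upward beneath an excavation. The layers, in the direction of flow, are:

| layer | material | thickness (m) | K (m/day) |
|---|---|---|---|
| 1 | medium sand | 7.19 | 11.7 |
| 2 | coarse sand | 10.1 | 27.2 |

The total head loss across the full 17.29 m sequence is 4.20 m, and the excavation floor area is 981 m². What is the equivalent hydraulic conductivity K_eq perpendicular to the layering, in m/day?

17.5

Flow is perpendicular to layering, so the layers act in series and the equivalent K is the thickness-weighted harmonic mean.
Total thickness L = 7.19 + 10.1 = 17.29 m.
Σ(b_i/K_i) = 7.19/11.7 + 10.1/27.2 = 0.9859 d.
K_eq = L / Σ(b_i/K_i) = 17.29 / 0.9859 = 17.54 m/day.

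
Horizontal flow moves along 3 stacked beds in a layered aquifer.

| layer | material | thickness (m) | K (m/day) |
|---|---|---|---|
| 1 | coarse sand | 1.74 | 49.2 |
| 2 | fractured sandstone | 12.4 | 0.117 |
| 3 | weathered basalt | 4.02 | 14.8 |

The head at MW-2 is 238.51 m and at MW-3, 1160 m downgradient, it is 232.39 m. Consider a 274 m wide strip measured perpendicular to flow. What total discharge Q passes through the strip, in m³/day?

Flow is parallel to layering, so each bed carries its own Darcy discharge and the transmissivities add.
Σ(K_i·b_i) = 49.2×1.74 + 0.117×12.4 + 14.8×4.02 = 146.6 m²/day.
Hydraulic gradient i = (238.51 − 232.39) / 1160 = 6.12 / 1160 = 0.005276.
Q = Σ(K_i·b_i) · W · i = 146.6 × 274 × 0.005276 = 211.9 m³/day.

212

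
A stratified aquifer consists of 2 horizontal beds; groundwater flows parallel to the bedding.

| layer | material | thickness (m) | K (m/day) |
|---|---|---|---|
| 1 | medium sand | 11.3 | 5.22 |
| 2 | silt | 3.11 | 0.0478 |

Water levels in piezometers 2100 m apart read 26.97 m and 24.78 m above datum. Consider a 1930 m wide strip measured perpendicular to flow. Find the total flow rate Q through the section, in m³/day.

Flow is parallel to layering, so each bed carries its own Darcy discharge and the transmissivities add.
Σ(K_i·b_i) = 5.22×11.3 + 0.0478×3.11 = 59.13 m²/day.
Hydraulic gradient i = (26.97 − 24.78) / 2100 = 2.19 / 2100 = 0.001043.
Q = Σ(K_i·b_i) · W · i = 59.13 × 1930 × 0.001043 = 119.0 m³/day.

119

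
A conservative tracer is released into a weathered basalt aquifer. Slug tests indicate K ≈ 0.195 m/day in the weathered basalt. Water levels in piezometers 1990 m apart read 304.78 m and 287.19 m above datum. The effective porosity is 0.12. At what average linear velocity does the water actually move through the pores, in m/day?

Hydraulic gradient i = (304.78 − 287.19) / 1990 = 17.59 / 1990 = 0.008839.
Darcy flux q = K · i = 0.1950 × 0.008839 = 0.001724 m/day.
Seepage velocity v = q / n_e = 0.001724 / 0.12 = 0.01436 m/day.

0.0144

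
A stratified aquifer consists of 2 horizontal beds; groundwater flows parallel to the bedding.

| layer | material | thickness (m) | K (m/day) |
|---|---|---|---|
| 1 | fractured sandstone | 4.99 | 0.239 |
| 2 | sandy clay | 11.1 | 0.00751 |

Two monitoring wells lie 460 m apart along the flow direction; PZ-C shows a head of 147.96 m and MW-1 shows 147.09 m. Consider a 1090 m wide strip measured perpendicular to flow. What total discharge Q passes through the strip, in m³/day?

Flow is parallel to layering, so each bed carries its own Darcy discharge and the transmissivities add.
Σ(K_i·b_i) = 0.239×4.99 + 0.00751×11.1 = 1.276 m²/day.
Hydraulic gradient i = (147.96 − 147.09) / 460 = 0.87 / 460 = 0.001891.
Q = Σ(K_i·b_i) · W · i = 1.276 × 1090 × 0.001891 = 2.630 m³/day.

2.63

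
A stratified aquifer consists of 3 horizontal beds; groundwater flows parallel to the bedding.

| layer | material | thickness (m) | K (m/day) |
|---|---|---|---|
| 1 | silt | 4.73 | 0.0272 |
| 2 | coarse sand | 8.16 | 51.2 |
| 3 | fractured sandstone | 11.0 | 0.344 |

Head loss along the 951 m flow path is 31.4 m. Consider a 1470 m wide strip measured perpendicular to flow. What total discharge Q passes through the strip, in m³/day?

20500

Flow is parallel to layering, so each bed carries its own Darcy discharge and the transmissivities add.
Σ(K_i·b_i) = 0.0272×4.73 + 51.2×8.16 + 0.344×11.0 = 421.7 m²/day.
Hydraulic gradient i = Δh / L = 31.4 / 951 = 0.03302.
Q = Σ(K_i·b_i) · W · i = 421.7 × 1470 × 0.03302 = 20468 m³/day.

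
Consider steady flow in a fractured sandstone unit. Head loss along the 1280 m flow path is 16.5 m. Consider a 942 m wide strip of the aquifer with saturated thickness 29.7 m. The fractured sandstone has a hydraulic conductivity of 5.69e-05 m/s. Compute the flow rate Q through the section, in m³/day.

1770

Convert K: 5.69e-05 m/s × 86400 = 4.916 m/day.
Cross-sectional area A = 942 × 29.7 = 27977 m².
Hydraulic gradient i = Δh / L = 16.5 / 1280 = 0.01289.
Darcy's law: Q = K · A · i = 4.916 × 27977 × 0.01289 = 1773 m³/day.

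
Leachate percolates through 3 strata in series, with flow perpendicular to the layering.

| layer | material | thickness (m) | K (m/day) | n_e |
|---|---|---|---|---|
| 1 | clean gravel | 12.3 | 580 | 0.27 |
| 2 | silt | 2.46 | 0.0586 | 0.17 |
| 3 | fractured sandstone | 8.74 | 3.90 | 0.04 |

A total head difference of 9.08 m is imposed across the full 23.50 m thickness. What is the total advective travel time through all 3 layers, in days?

With flow normal to the layers, continuity requires the same specific discharge q through every layer.
Σ(b_i/K_i) = 12.3/580 + 2.46/0.0586 + 8.74/3.90 = 44.24 d.
q = Δh / Σ(b_i/K_i) = 9.08 / 44.24 = 0.2052 m/day.
In each layer the seepage velocity is v_i = q/n_i, so the layer transit time is t_i = b_i·n_i / q:
  layer 1 (clean gravel): t_1 = 12.3 × 0.27 / 0.2052 = 16.18 d
  layer 2 (silt): t_2 = 2.46 × 0.17 / 0.2052 = 2.038 d
  layer 3 (fractured sandstone): t_3 = 8.74 × 0.04 / 0.2052 = 1.703 d
Total t = Σ t_i = 19.92 days.

19.9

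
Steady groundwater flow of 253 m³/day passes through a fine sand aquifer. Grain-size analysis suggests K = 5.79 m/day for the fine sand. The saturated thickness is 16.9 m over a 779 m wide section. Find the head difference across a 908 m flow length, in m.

Cross-sectional area A = 779 × 16.9 = 13165 m².
From Q = K·A·i, i = Q / (K·A) = 253 / (5.790 × 13165) = 0.003319.
Head loss Δh = i · L = 0.003319 × 908 = 3.014 m.

3.01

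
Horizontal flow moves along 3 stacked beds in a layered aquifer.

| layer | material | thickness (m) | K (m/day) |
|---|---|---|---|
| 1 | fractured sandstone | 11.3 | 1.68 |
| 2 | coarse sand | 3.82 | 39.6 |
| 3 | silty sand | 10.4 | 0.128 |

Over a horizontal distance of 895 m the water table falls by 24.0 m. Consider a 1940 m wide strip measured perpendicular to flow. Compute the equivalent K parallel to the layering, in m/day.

Flow is parallel to layering, so each bed carries its own Darcy discharge and the transmissivities add.
Σ(K_i·b_i) = 1.68×11.3 + 39.6×3.82 + 0.128×10.4 = 171.6 m²/day.
Total thickness b = 25.52 m, so K_eq = Σ(K_i·b_i)/b = 6.724 m/day.

6.72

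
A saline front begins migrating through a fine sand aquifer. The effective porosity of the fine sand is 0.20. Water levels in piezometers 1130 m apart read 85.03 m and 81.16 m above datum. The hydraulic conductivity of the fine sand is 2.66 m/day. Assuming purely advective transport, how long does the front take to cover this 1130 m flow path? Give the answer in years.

67.9

Hydraulic gradient i = (85.03 − 81.16) / 1130 = 3.87 / 1130 = 0.003425.
Darcy flux q = K · i = 2.660 × 0.003425 = 0.009110 m/day.
Seepage velocity v = q / n_e = 0.009110 / 0.20 = 0.04555 m/day.
Travel time t = L / v = 1130 / 0.04555 = 24808 days = 67.92 years.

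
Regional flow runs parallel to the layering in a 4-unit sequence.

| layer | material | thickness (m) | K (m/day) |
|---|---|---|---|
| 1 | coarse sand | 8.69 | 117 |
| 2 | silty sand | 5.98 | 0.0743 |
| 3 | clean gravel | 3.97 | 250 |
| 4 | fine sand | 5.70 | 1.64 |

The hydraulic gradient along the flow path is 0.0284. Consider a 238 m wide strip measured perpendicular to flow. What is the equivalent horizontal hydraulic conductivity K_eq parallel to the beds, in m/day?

Flow is parallel to layering, so each bed carries its own Darcy discharge and the transmissivities add.
Σ(K_i·b_i) = 117×8.69 + 0.0743×5.98 + 250×3.97 + 1.64×5.70 = 2019 m²/day.
Total thickness b = 24.34 m, so K_eq = Σ(K_i·b_i)/b = 82.95 m/day.

83.0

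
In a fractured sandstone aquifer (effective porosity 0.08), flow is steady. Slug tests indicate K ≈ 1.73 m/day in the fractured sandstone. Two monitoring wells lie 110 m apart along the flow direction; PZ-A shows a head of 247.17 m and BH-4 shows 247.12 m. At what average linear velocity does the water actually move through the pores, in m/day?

Hydraulic gradient i = (247.17 − 247.12) / 110 = 0.05 / 110 = 0.0004545.
Darcy flux q = K · i = 1.730 × 0.0004545 = 0.0007864 m/day.
Seepage velocity v = q / n_e = 0.0007864 / 0.08 = 0.009830 m/day.

0.00983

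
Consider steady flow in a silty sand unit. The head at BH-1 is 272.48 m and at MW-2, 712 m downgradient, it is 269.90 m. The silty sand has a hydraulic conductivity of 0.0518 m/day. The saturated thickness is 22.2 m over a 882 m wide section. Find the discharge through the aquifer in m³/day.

Cross-sectional area A = 882 × 22.2 = 19580 m².
Hydraulic gradient i = (272.48 − 269.90) / 712 = 2.58 / 712 = 0.003624.
Darcy's law: Q = K · A · i = 0.05180 × 19580 × 0.003624 = 3.675 m³/day.

3.68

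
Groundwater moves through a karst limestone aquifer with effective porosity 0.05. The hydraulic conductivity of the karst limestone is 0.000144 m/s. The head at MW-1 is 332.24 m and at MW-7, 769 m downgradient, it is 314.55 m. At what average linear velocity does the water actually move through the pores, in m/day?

5.72

Convert K: 0.000144 m/s × 86400 = 12.44 m/day.
Hydraulic gradient i = (332.24 − 314.55) / 769 = 17.69 / 769 = 0.02300.
Darcy flux q = K · i = 12.44 × 0.02300 = 0.2862 m/day.
Seepage velocity v = q / n_e = 0.2862 / 0.05 = 5.724 m/day.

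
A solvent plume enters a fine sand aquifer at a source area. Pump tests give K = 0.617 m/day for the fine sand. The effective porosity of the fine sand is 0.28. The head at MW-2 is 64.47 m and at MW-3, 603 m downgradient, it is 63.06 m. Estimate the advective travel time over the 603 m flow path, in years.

Hydraulic gradient i = (64.47 − 63.06) / 603 = 1.41 / 603 = 0.002338.
Darcy flux q = K · i = 0.6170 × 0.002338 = 0.001443 m/day.
Seepage velocity v = q / n_e = 0.001443 / 0.28 = 0.005153 m/day.
Travel time t = L / v = 603 / 0.005153 = 1.170e+05 days = 320.4 years.

320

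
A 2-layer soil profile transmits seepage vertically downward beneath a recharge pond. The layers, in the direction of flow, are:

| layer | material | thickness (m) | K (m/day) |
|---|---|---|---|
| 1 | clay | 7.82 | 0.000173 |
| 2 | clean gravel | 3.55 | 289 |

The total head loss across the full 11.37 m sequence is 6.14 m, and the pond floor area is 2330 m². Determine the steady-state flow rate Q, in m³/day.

0.316

Flow is perpendicular to layering, so the layers act in series and the equivalent K is the thickness-weighted harmonic mean.
Total thickness L = 7.82 + 3.55 = 11.37 m.
Σ(b_i/K_i) = 7.82/0.000173 + 3.55/289 = 45202 d.
K_eq = L / Σ(b_i/K_i) = 11.37 / 45202 = 0.0002515 m/day.
Q = K_eq · A · (Δh/L) = 0.0002515 × 2330 × (6.14/11.37) = 0.3165 m³/day.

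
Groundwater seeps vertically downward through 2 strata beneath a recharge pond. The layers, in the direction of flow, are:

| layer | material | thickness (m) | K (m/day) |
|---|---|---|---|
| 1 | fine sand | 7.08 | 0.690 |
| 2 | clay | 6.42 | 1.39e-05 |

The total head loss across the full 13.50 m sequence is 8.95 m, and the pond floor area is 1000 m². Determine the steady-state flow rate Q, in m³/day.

0.0194

Flow is perpendicular to layering, so the layers act in series and the equivalent K is the thickness-weighted harmonic mean.
Total thickness L = 7.08 + 6.42 = 13.50 m.
Σ(b_i/K_i) = 7.08/0.690 + 6.42/1.39e-05 = 4.619e+05 d.
K_eq = L / Σ(b_i/K_i) = 13.50 / 4.619e+05 = 2.923e-05 m/day.
Q = K_eq · A · (Δh/L) = 2.923e-05 × 1000 × (8.95/13.50) = 0.01938 m³/day.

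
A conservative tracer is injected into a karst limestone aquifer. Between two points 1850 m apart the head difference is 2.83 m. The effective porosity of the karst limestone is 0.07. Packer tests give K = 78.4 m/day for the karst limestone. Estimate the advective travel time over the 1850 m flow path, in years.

2.96

Hydraulic gradient i = Δh / L = 2.83 / 1850 = 0.001530.
Darcy flux q = K · i = 78.40 × 0.001530 = 0.1199 m/day.
Seepage velocity v = q / n_e = 0.1199 / 0.07 = 1.713 m/day.
Travel time t = L / v = 1850 / 1.713 = 1080 days = 2.956 years.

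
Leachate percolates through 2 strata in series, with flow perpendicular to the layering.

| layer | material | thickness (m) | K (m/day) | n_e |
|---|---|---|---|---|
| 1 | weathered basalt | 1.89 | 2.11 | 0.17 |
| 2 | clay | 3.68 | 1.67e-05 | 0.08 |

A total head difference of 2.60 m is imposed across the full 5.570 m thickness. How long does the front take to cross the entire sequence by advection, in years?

143

With flow normal to the layers, continuity requires the same specific discharge q through every layer.
Σ(b_i/K_i) = 1.89/2.11 + 3.68/1.67e-05 = 2.204e+05 d.
q = Δh / Σ(b_i/K_i) = 2.60 / 2.204e+05 = 1.180e-05 m/day.
In each layer the seepage velocity is v_i = q/n_i, so the layer transit time is t_i = b_i·n_i / q:
  layer 1 (weathered basalt): t_1 = 1.89 × 0.17 / 1.180e-05 = 27231 d
  layer 2 (clay): t_2 = 3.68 × 0.08 / 1.180e-05 = 24952 d
Total t = Σ t_i = 52183 days = 142.9 years.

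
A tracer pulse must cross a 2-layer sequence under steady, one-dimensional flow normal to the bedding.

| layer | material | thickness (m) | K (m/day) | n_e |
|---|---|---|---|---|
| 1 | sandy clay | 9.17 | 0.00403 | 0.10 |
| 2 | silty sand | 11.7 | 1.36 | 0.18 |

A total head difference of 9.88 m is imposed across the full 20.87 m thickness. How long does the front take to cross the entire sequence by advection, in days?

With flow normal to the layers, continuity requires the same specific discharge q through every layer.
Σ(b_i/K_i) = 9.17/0.00403 + 11.7/1.36 = 2284 d.
q = Δh / Σ(b_i/K_i) = 9.88 / 2284 = 0.004326 m/day.
In each layer the seepage velocity is v_i = q/n_i, so the layer transit time is t_i = b_i·n_i / q:
  layer 1 (sandy clay): t_1 = 9.17 × 0.10 / 0.004326 = 212.0 d
  layer 2 (silty sand): t_2 = 11.7 × 0.18 / 0.004326 = 486.9 d
Total t = Σ t_i = 698.9 days.

699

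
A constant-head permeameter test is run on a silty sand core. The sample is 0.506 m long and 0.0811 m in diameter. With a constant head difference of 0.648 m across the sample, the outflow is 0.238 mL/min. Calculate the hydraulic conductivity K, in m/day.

0.0518

Cross-sectional area A = π·(d/2)² = π × (0.0811/2)² = 0.005166 m².
Convert discharge: 0.238 mL/min = 3.967e-09 m³/s.
Darcy's law rearranged: K = Q·L / (A·Δh) = 3.967e-09 × 0.506 / (0.005166 × 0.648) = 5.996e-07 m/s = 0.05181 m/day.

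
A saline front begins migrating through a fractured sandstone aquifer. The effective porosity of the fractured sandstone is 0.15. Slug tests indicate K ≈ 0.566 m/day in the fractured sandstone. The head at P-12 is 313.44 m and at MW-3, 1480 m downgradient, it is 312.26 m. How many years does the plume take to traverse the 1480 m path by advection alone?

1350

Hydraulic gradient i = (313.44 − 312.26) / 1480 = 1.18 / 1480 = 0.0007973.
Darcy flux q = K · i = 0.5660 × 0.0007973 = 0.0004513 m/day.
Seepage velocity v = q / n_e = 0.0004513 / 0.15 = 0.003008 m/day.
Travel time t = L / v = 1480 / 0.003008 = 4.919e+05 days = 1347 years.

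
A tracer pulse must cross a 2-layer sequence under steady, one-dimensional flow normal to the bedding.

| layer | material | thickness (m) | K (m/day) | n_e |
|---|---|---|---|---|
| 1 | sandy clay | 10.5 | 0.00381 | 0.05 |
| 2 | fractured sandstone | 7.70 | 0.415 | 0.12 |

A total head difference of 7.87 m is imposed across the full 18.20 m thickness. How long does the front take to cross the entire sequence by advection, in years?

1.40

With flow normal to the layers, continuity requires the same specific discharge q through every layer.
Σ(b_i/K_i) = 10.5/0.00381 + 7.70/0.415 = 2774 d.
q = Δh / Σ(b_i/K_i) = 7.87 / 2774 = 0.002837 m/day.
In each layer the seepage velocity is v_i = q/n_i, so the layer transit time is t_i = b_i·n_i / q:
  layer 1 (sandy clay): t_1 = 10.5 × 0.05 / 0.002837 = 185.1 d
  layer 2 (fractured sandstone): t_2 = 7.70 × 0.12 / 0.002837 = 325.7 d
Total t = Σ t_i = 510.8 days = 1.399 years.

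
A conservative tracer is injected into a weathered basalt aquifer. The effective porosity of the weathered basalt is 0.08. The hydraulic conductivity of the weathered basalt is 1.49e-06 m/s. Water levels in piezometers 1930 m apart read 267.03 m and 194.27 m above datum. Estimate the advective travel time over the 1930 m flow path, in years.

Convert K: 1.49e-06 m/s × 86400 = 0.1287 m/day.
Hydraulic gradient i = (267.03 − 194.27) / 1930 = 72.76 / 1930 = 0.03770.
Darcy flux q = K · i = 0.1287 × 0.03770 = 0.004853 m/day.
Seepage velocity v = q / n_e = 0.004853 / 0.08 = 0.06067 m/day.
Travel time t = L / v = 1930 / 0.06067 = 31814 days = 87.10 years.

87.1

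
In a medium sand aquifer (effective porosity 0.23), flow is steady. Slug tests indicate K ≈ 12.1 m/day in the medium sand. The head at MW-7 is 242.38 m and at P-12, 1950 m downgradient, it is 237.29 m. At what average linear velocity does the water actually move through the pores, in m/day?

0.137

Hydraulic gradient i = (242.38 − 237.29) / 1950 = 5.09 / 1950 = 0.002610.
Darcy flux q = K · i = 12.10 × 0.002610 = 0.03158 m/day.
Seepage velocity v = q / n_e = 0.03158 / 0.23 = 0.1373 m/day.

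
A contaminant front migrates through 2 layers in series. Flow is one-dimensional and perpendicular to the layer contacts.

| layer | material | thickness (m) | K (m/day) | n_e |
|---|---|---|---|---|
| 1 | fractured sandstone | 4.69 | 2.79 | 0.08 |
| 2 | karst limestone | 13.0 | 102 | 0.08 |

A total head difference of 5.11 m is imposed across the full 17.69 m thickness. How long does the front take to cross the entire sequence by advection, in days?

0.501

With flow normal to the layers, continuity requires the same specific discharge q through every layer.
Σ(b_i/K_i) = 4.69/2.79 + 13.0/102 = 1.808 d.
q = Δh / Σ(b_i/K_i) = 5.11 / 1.808 = 2.826 m/day.
In each layer the seepage velocity is v_i = q/n_i, so the layer transit time is t_i = b_i·n_i / q:
  layer 1 (fractured sandstone): t_1 = 4.69 × 0.08 / 2.826 = 0.1328 d
  layer 2 (karst limestone): t_2 = 13.0 × 0.08 / 2.826 = 0.3681 d
Total t = Σ t_i = 0.5008 days.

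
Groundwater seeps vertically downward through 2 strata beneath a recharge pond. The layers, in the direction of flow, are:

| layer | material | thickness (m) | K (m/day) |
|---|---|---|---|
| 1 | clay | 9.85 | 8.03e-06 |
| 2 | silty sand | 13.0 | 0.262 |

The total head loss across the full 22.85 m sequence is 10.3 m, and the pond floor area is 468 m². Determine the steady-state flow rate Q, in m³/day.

0.00393

Flow is perpendicular to layering, so the layers act in series and the equivalent K is the thickness-weighted harmonic mean.
Total thickness L = 9.85 + 13.0 = 22.85 m.
Σ(b_i/K_i) = 9.85/8.03e-06 + 13.0/0.262 = 1.227e+06 d.
K_eq = L / Σ(b_i/K_i) = 22.85 / 1.227e+06 = 1.863e-05 m/day.
Q = K_eq · A · (Δh/L) = 1.863e-05 × 468 × (10.3/22.85) = 0.003930 m³/day.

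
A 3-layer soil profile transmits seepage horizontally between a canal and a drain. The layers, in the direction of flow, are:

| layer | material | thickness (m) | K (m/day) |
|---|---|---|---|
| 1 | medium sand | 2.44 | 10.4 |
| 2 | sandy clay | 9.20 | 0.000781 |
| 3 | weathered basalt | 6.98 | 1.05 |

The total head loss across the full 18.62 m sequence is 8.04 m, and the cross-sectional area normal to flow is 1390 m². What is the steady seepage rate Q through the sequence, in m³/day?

0.948

Flow is perpendicular to layering, so the layers act in series and the equivalent K is the thickness-weighted harmonic mean.
Total thickness L = 2.44 + 9.20 + 6.98 = 18.62 m.
Σ(b_i/K_i) = 2.44/10.4 + 9.20/0.000781 + 6.98/1.05 = 11787 d.
K_eq = L / Σ(b_i/K_i) = 18.62 / 11787 = 0.001580 m/day.
Q = K_eq · A · (Δh/L) = 0.001580 × 1390 × (8.04/18.62) = 0.9482 m³/day.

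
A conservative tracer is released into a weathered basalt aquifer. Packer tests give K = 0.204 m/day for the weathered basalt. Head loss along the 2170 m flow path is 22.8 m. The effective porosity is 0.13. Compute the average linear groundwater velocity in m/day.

0.0165

Hydraulic gradient i = Δh / L = 22.8 / 2170 = 0.01051.
Darcy flux q = K · i = 0.2040 × 0.01051 = 0.002143 m/day.
Seepage velocity v = q / n_e = 0.002143 / 0.13 = 0.01649 m/day.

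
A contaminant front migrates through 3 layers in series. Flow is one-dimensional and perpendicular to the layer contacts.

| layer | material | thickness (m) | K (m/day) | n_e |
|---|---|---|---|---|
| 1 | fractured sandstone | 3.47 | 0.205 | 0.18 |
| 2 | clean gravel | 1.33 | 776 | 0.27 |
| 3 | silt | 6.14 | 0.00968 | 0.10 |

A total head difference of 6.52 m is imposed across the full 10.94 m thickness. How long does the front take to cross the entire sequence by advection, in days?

160

With flow normal to the layers, continuity requires the same specific discharge q through every layer.
Σ(b_i/K_i) = 3.47/0.205 + 1.33/776 + 6.14/0.00968 = 651.2 d.
q = Δh / Σ(b_i/K_i) = 6.52 / 651.2 = 0.01001 m/day.
In each layer the seepage velocity is v_i = q/n_i, so the layer transit time is t_i = b_i·n_i / q:
  layer 1 (fractured sandstone): t_1 = 3.47 × 0.18 / 0.01001 = 62.39 d
  layer 2 (clean gravel): t_2 = 1.33 × 0.27 / 0.01001 = 35.87 d
  layer 3 (silt): t_3 = 6.14 × 0.10 / 0.01001 = 61.33 d
Total t = Σ t_i = 159.6 days.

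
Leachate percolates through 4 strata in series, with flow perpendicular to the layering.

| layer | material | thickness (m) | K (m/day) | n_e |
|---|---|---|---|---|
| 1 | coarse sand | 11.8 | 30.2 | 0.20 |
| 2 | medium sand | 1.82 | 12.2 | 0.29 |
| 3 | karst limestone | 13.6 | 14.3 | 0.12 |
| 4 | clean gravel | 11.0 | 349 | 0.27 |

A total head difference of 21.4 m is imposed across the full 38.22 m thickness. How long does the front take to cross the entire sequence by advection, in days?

0.533

With flow normal to the layers, continuity requires the same specific discharge q through every layer.
Σ(b_i/K_i) = 11.8/30.2 + 1.82/12.2 + 13.6/14.3 + 11.0/349 = 1.522 d.
q = Δh / Σ(b_i/K_i) = 21.4 / 1.522 = 14.06 m/day.
In each layer the seepage velocity is v_i = q/n_i, so the layer transit time is t_i = b_i·n_i / q:
  layer 1 (coarse sand): t_1 = 11.8 × 0.20 / 14.06 = 0.1679 d
  layer 2 (medium sand): t_2 = 1.82 × 0.29 / 14.06 = 0.03755 d
  layer 3 (karst limestone): t_3 = 13.6 × 0.12 / 14.06 = 0.1161 d
  layer 4 (clean gravel): t_4 = 11.0 × 0.27 / 14.06 = 0.2113 d
Total t = Σ t_i = 0.5329 days.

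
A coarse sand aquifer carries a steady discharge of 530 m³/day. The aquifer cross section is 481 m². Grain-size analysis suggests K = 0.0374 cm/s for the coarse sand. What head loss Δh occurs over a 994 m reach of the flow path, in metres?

Convert K: 0.0374 cm/s × 864 = 32.31 m/day.
From Q = K·A·i, i = Q / (K·A) = 530 / (32.31 × 481.0) = 0.03410.
Head loss Δh = i · L = 0.03410 × 994 = 33.89 m.

33.9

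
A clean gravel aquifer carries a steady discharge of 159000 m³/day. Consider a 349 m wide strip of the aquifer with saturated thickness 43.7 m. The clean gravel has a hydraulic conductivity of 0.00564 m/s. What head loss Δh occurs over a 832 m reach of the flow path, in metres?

17.8

Convert K: 0.00564 m/s × 86400 = 487.3 m/day.
Cross-sectional area A = 349 × 43.7 = 15251 m².
From Q = K·A·i, i = Q / (K·A) = 159000 / (487.3 × 15251) = 0.02139.
Head loss Δh = i · L = 0.02139 × 832 = 17.80 m.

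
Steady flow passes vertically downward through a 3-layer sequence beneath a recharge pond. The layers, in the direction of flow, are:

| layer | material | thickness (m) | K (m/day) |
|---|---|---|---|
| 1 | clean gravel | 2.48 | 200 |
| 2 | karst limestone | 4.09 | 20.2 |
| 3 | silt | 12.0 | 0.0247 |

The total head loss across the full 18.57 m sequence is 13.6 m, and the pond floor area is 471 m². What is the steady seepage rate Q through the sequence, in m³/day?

13.2

Flow is perpendicular to layering, so the layers act in series and the equivalent K is the thickness-weighted harmonic mean.
Total thickness L = 2.48 + 4.09 + 12.0 = 18.57 m.
Σ(b_i/K_i) = 2.48/200 + 4.09/20.2 + 12.0/0.0247 = 486.0 d.
K_eq = L / Σ(b_i/K_i) = 18.57 / 486.0 = 0.03821 m/day.
Q = K_eq · A · (Δh/L) = 0.03821 × 471 × (13.6/18.57) = 13.18 m³/day.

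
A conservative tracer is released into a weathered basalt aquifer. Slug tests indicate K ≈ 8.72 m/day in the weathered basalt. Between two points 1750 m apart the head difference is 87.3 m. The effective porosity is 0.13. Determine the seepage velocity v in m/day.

Hydraulic gradient i = Δh / L = 87.3 / 1750 = 0.04989.
Darcy flux q = K · i = 8.720 × 0.04989 = 0.4350 m/day.
Seepage velocity v = q / n_e = 0.4350 / 0.13 = 3.346 m/day.

3.35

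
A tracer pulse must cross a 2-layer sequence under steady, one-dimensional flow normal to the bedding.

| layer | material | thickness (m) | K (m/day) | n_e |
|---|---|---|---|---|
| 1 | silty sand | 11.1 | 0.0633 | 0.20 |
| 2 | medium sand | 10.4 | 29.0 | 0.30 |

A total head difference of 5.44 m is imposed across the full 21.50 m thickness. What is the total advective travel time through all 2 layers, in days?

With flow normal to the layers, continuity requires the same specific discharge q through every layer.
Σ(b_i/K_i) = 11.1/0.0633 + 10.4/29.0 = 175.7 d.
q = Δh / Σ(b_i/K_i) = 5.44 / 175.7 = 0.03096 m/day.
In each layer the seepage velocity is v_i = q/n_i, so the layer transit time is t_i = b_i·n_i / q:
  layer 1 (silty sand): t_1 = 11.1 × 0.20 / 0.03096 = 71.71 d
  layer 2 (medium sand): t_2 = 10.4 × 0.30 / 0.03096 = 100.8 d
Total t = Σ t_i = 172.5 days.

172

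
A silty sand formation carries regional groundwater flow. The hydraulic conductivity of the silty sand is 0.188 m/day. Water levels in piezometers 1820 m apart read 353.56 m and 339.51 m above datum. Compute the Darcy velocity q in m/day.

Hydraulic gradient i = (353.56 − 339.51) / 1820 = 14.05 / 1820 = 0.007720.
Specific discharge q = K · i = 0.1880 × 0.007720 = 0.001451 m/day.

0.00145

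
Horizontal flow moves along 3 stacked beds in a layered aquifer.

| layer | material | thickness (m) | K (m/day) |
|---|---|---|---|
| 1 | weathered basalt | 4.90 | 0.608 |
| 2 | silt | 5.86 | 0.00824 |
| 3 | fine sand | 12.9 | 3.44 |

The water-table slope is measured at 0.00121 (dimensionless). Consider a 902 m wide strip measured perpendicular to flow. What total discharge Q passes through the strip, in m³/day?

51.7

Flow is parallel to layering, so each bed carries its own Darcy discharge and the transmissivities add.
Σ(K_i·b_i) = 0.608×4.90 + 0.00824×5.86 + 3.44×12.9 = 47.40 m²/day.
Hydraulic gradient i = 0.00121.
Q = Σ(K_i·b_i) · W · i = 47.40 × 902 × 0.001210 = 51.74 m³/day.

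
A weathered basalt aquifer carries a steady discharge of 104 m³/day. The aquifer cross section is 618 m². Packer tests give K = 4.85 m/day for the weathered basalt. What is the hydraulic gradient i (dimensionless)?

From Q = K·A·i, i = Q / (K·A) = 104 / (4.850 × 618.0) = 0.03470.

0.0347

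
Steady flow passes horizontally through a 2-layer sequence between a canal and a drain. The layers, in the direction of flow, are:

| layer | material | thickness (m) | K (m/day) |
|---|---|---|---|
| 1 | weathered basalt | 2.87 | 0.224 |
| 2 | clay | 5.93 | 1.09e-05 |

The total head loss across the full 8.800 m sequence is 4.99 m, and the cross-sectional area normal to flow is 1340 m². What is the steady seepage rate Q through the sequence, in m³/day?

0.0123

Flow is perpendicular to layering, so the layers act in series and the equivalent K is the thickness-weighted harmonic mean.
Total thickness L = 2.87 + 5.93 = 8.800 m.
Σ(b_i/K_i) = 2.87/0.224 + 5.93/1.09e-05 = 5.440e+05 d.
K_eq = L / Σ(b_i/K_i) = 8.800 / 5.440e+05 = 1.617e-05 m/day.
Q = K_eq · A · (Δh/L) = 1.617e-05 × 1340 × (4.99/8.800) = 0.01229 m³/day.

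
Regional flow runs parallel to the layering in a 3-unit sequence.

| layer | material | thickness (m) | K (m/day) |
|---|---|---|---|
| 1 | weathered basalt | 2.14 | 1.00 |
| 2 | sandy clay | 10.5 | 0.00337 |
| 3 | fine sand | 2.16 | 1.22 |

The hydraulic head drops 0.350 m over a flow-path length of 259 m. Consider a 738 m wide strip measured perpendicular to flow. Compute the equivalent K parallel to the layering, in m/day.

Flow is parallel to layering, so each bed carries its own Darcy discharge and the transmissivities add.
Σ(K_i·b_i) = 1.00×2.14 + 0.00337×10.5 + 1.22×2.16 = 4.811 m²/day.
Total thickness b = 14.80 m, so K_eq = Σ(K_i·b_i)/b = 0.3250 m/day.

0.325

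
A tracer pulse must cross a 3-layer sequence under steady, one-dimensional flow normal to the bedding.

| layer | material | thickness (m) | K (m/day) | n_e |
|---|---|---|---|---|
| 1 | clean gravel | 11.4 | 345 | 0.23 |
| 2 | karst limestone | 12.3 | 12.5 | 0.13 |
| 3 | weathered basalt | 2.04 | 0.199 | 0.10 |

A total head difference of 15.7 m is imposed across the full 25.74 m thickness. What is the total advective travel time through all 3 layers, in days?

3.18

With flow normal to the layers, continuity requires the same specific discharge q through every layer.
Σ(b_i/K_i) = 11.4/345 + 12.3/12.5 + 2.04/0.199 = 11.27 d.
q = Δh / Σ(b_i/K_i) = 15.7 / 11.27 = 1.393 m/day.
In each layer the seepage velocity is v_i = q/n_i, so the layer transit time is t_i = b_i·n_i / q:
  layer 1 (clean gravel): t_1 = 11.4 × 0.23 / 1.393 = 1.882 d
  layer 2 (karst limestone): t_2 = 12.3 × 0.13 / 1.393 = 1.148 d
  layer 3 (weathered basalt): t_3 = 2.04 × 0.10 / 1.393 = 0.1464 d
Total t = Σ t_i = 3.176 days.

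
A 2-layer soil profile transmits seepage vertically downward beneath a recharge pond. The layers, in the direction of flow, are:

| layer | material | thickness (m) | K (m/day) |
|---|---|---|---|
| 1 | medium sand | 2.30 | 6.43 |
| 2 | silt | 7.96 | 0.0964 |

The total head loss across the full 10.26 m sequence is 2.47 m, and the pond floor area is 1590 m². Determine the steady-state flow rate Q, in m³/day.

47.4

Flow is perpendicular to layering, so the layers act in series and the equivalent K is the thickness-weighted harmonic mean.
Total thickness L = 2.30 + 7.96 = 10.26 m.
Σ(b_i/K_i) = 2.30/6.43 + 7.96/0.0964 = 82.93 d.
K_eq = L / Σ(b_i/K_i) = 10.26 / 82.93 = 0.1237 m/day.
Q = K_eq · A · (Δh/L) = 0.1237 × 1590 × (2.47/10.26) = 47.36 m³/day.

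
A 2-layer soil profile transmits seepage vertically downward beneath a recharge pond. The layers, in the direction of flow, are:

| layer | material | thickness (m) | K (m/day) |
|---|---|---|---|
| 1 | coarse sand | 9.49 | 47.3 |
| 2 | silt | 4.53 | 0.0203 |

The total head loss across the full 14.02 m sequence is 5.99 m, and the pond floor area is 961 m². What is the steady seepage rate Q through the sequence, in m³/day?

25.8

Flow is perpendicular to layering, so the layers act in series and the equivalent K is the thickness-weighted harmonic mean.
Total thickness L = 9.49 + 4.53 = 14.02 m.
Σ(b_i/K_i) = 9.49/47.3 + 4.53/0.0203 = 223.4 d.
K_eq = L / Σ(b_i/K_i) = 14.02 / 223.4 = 0.06277 m/day.
Q = K_eq · A · (Δh/L) = 0.06277 × 961 × (5.99/14.02) = 25.77 m³/day.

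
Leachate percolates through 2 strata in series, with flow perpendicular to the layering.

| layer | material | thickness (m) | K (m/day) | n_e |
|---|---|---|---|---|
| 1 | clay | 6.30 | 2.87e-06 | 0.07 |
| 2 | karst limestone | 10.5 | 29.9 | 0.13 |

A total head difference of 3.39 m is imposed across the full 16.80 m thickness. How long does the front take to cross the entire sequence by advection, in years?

3200

With flow normal to the layers, continuity requires the same specific discharge q through every layer.
Σ(b_i/K_i) = 6.30/2.87e-06 + 10.5/29.9 = 2.195e+06 d.
q = Δh / Σ(b_i/K_i) = 3.39 / 2.195e+06 = 1.544e-06 m/day.
In each layer the seepage velocity is v_i = q/n_i, so the layer transit time is t_i = b_i·n_i / q:
  layer 1 (clay): t_1 = 6.30 × 0.07 / 1.544e-06 = 2.856e+05 d
  layer 2 (karst limestone): t_2 = 10.5 × 0.13 / 1.544e-06 = 8.839e+05 d
Total t = Σ t_i = 1.169e+06 days = 3202 years.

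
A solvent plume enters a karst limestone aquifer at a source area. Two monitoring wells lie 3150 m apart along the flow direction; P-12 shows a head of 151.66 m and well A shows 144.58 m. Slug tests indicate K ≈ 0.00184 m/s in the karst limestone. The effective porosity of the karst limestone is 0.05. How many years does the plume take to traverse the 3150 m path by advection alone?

1.21

Convert K: 0.00184 m/s × 86400 = 159.0 m/day.
Hydraulic gradient i = (151.66 − 144.58) / 3150 = 7.08 / 3150 = 0.002248.
Darcy flux q = K · i = 159.0 × 0.002248 = 0.3573 m/day.
Seepage velocity v = q / n_e = 0.3573 / 0.05 = 7.146 m/day.
Travel time t = L / v = 3150 / 7.146 = 440.8 days = 1.207 years.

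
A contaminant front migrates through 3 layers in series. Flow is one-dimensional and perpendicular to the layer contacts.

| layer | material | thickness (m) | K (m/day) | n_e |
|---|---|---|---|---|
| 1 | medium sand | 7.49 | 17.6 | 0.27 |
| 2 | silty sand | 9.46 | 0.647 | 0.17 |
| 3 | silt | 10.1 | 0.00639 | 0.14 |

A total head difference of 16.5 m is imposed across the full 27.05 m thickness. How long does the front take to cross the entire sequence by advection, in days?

With flow normal to the layers, continuity requires the same specific discharge q through every layer.
Σ(b_i/K_i) = 7.49/17.6 + 9.46/0.647 + 10.1/0.00639 = 1596 d.
q = Δh / Σ(b_i/K_i) = 16.5 / 1596 = 0.01034 m/day.
In each layer the seepage velocity is v_i = q/n_i, so the layer transit time is t_i = b_i·n_i / q:
  layer 1 (medium sand): t_1 = 7.49 × 0.27 / 0.01034 = 195.6 d
  layer 2 (silty sand): t_2 = 9.46 × 0.17 / 0.01034 = 155.5 d
  layer 3 (silt): t_3 = 10.1 × 0.14 / 0.01034 = 136.7 d
Total t = Σ t_i = 487.8 days.

488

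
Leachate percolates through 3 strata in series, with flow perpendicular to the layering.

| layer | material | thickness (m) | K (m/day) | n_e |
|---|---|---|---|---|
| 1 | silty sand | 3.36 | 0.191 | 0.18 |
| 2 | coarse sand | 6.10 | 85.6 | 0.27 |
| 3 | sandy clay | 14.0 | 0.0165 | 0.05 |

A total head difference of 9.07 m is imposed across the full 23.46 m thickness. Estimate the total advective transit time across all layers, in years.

0.772

With flow normal to the layers, continuity requires the same specific discharge q through every layer.
Σ(b_i/K_i) = 3.36/0.191 + 6.10/85.6 + 14.0/0.0165 = 866.1 d.
q = Δh / Σ(b_i/K_i) = 9.07 / 866.1 = 0.01047 m/day.
In each layer the seepage velocity is v_i = q/n_i, so the layer transit time is t_i = b_i·n_i / q:
  layer 1 (silty sand): t_1 = 3.36 × 0.18 / 0.01047 = 57.76 d
  layer 2 (coarse sand): t_2 = 6.10 × 0.27 / 0.01047 = 157.3 d
  layer 3 (sandy clay): t_3 = 14.0 × 0.05 / 0.01047 = 66.85 d
Total t = Σ t_i = 281.9 days = 0.7718 years.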